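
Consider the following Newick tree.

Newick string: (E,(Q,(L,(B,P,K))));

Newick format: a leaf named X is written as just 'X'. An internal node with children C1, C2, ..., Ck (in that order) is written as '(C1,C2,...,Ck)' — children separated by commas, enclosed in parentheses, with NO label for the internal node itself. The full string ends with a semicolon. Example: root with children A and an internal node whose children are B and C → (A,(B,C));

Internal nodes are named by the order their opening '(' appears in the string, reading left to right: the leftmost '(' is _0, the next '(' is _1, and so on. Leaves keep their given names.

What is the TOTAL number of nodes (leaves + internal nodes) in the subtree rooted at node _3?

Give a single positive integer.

Newick: (E,(Q,(L,(B,P,K))));
Locate _3: it is the '(' at position 9 (the 4th '(' reading left to right).
Query: subtree rooted at _3
_3: subtree_size = 1 + 3
  B: subtree_size = 1 + 0
  P: subtree_size = 1 + 0
  K: subtree_size = 1 + 0
Total subtree size of _3: 4

Answer: 4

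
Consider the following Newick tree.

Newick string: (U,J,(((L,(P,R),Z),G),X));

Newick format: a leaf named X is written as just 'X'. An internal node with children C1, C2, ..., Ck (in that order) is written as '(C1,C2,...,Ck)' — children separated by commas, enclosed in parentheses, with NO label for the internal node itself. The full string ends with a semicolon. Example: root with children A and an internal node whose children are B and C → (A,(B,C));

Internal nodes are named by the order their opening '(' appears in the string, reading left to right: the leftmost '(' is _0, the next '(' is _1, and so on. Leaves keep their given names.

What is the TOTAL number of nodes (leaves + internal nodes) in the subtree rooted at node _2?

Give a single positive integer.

Newick: (U,J,(((L,(P,R),Z),G),X));
Locate _2: it is the '(' at position 6 (the 3rd '(' reading left to right).
Query: subtree rooted at _2
_2: subtree_size = 1 + 7
  _3: subtree_size = 1 + 5
    L: subtree_size = 1 + 0
    _4: subtree_size = 1 + 2
      P: subtree_size = 1 + 0
      R: subtree_size = 1 + 0
    Z: subtree_size = 1 + 0
  G: subtree_size = 1 + 0
Total subtree size of _2: 8

Answer: 8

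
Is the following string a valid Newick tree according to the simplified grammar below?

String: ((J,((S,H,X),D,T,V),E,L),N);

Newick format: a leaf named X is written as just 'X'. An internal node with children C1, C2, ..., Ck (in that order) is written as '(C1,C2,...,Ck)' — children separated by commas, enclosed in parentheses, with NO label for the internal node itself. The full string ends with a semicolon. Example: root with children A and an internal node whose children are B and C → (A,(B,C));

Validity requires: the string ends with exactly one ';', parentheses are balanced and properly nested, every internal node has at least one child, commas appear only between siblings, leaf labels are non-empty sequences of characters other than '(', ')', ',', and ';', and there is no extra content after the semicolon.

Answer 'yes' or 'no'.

Answer: yes

Derivation:
Input: ((J,((S,H,X),D,T,V),E,L),N);
Paren balance: 4 '(' vs 4 ')' OK
Ends with single ';': True
Full parse: OK
Valid: True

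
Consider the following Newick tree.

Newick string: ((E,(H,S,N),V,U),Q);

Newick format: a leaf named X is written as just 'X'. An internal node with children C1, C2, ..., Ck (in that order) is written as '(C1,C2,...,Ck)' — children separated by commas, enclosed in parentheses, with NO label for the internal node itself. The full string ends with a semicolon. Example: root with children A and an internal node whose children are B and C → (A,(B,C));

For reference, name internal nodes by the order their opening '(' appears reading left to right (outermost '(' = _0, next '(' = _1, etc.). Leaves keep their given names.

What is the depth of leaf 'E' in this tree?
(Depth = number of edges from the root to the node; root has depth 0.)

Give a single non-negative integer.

Newick: ((E,(H,S,N),V,U),Q);
Naming internals by '(' encounter order: outermost '(' = _0, next = _1, ...
Query node: E
Path from root: _0 -> _1 -> E
Depth of E: 2 (number of edges from root)

Answer: 2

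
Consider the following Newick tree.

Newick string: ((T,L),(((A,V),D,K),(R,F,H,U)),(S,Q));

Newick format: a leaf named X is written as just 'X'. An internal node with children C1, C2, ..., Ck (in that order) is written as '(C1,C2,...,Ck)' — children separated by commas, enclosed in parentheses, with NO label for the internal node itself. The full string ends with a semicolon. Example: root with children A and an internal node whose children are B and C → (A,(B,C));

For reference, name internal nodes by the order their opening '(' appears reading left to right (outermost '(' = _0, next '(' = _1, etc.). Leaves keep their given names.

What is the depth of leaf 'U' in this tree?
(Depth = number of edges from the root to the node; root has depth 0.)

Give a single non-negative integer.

Newick: ((T,L),(((A,V),D,K),(R,F,H,U)),(S,Q));
Naming internals by '(' encounter order: outermost '(' = _0, next = _1, ...
Query node: U
Path from root: _0 -> _2 -> _5 -> U
Depth of U: 3 (number of edges from root)

Answer: 3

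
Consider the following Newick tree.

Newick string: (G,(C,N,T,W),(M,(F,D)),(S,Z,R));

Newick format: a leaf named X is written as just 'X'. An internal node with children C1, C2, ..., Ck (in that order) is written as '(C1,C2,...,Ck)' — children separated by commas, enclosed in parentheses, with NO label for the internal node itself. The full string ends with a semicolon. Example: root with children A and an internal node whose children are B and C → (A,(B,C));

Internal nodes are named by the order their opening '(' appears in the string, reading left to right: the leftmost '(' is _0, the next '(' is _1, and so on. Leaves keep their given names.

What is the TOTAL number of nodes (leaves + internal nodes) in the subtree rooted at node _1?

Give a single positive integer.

Newick: (G,(C,N,T,W),(M,(F,D)),(S,Z,R));
Locate _1: it is the '(' at position 3 (the 2nd '(' reading left to right).
Query: subtree rooted at _1
_1: subtree_size = 1 + 4
  C: subtree_size = 1 + 0
  N: subtree_size = 1 + 0
  T: subtree_size = 1 + 0
  W: subtree_size = 1 + 0
Total subtree size of _1: 5

Answer: 5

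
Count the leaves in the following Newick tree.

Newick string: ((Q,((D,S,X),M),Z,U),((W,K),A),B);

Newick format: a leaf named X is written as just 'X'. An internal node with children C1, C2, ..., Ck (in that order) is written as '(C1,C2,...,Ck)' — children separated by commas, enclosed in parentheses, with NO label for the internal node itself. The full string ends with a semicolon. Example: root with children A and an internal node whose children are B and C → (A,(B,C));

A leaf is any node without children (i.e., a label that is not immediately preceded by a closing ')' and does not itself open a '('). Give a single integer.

Answer: 11

Derivation:
Newick: ((Q,((D,S,X),M),Z,U),((W,K),A),B);
Scan left-to-right; a leaf is any maximal label run not followed by '(':
  pos 2: leaf 'Q' → count = 1
  pos 6: leaf 'D' → count = 2
  pos 8: leaf 'S' → count = 3
  pos 10: leaf 'X' → count = 4
  pos 13: leaf 'M' → count = 5
  pos 16: leaf 'Z' → count = 6
  pos 18: leaf 'U' → count = 7
  pos 23: leaf 'W' → count = 8
  pos 25: leaf 'K' → count = 9
  pos 28: leaf 'A' → count = 10
  pos 31: leaf 'B' → count = 11
Total leaves: 11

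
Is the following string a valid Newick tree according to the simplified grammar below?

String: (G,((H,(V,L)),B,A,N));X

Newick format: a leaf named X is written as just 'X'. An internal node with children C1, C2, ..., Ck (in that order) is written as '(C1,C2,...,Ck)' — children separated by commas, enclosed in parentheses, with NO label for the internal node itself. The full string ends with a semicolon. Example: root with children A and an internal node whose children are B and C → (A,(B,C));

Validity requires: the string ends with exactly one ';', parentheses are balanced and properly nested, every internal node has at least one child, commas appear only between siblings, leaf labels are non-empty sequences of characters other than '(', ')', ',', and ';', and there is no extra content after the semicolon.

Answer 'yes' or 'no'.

Input: (G,((H,(V,L)),B,A,N));X
Paren balance: 4 '(' vs 4 ')' OK
Ends with single ';': False
Full parse: FAILS (must end with ;)
Valid: False

Answer: no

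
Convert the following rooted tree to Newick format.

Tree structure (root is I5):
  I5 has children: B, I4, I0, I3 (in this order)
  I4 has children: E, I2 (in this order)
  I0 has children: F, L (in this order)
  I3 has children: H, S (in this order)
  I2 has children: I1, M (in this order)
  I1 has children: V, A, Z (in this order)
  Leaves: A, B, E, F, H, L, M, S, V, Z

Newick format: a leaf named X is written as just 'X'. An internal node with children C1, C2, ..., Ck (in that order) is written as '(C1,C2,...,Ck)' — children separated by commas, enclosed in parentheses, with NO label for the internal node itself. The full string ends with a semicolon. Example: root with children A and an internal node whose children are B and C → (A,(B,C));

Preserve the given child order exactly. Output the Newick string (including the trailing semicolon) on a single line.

Answer: (B,(E,((V,A,Z),M)),(F,L),(H,S));

Derivation:
internal I5 with children ['B', 'I4', 'I0', 'I3']
  leaf 'B' → 'B'
  internal I4 with children ['E', 'I2']
    leaf 'E' → 'E'
    internal I2 with children ['I1', 'M']
      internal I1 with children ['V', 'A', 'Z']
        leaf 'V' → 'V'
        leaf 'A' → 'A'
        leaf 'Z' → 'Z'
      → '(V,A,Z)'
      leaf 'M' → 'M'
    → '((V,A,Z),M)'
  → '(E,((V,A,Z),M))'
  internal I0 with children ['F', 'L']
    leaf 'F' → 'F'
    leaf 'L' → 'L'
  → '(F,L)'
  internal I3 with children ['H', 'S']
    leaf 'H' → 'H'
    leaf 'S' → 'S'
  → '(H,S)'
→ '(B,(E,((V,A,Z),M)),(F,L),(H,S))'
Final: (B,(E,((V,A,Z),M)),(F,L),(H,S));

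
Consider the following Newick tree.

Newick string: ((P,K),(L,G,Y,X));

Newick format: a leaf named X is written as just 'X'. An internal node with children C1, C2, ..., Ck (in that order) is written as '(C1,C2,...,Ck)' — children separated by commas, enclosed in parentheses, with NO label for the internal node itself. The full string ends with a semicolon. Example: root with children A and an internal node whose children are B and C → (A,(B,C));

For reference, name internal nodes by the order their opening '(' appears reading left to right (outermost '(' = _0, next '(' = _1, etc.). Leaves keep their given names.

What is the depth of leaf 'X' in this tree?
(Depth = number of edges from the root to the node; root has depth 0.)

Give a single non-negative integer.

Newick: ((P,K),(L,G,Y,X));
Naming internals by '(' encounter order: outermost '(' = _0, next = _1, ...
Query node: X
Path from root: _0 -> _2 -> X
Depth of X: 2 (number of edges from root)

Answer: 2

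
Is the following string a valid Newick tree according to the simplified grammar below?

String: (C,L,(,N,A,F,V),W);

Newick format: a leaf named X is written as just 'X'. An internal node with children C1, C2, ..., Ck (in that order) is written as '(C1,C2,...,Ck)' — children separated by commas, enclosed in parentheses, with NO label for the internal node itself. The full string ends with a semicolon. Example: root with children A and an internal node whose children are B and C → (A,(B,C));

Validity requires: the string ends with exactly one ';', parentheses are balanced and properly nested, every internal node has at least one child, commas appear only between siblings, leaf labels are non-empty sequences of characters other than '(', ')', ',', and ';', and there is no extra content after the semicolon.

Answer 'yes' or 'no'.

Answer: no

Derivation:
Input: (C,L,(,N,A,F,V),W);
Paren balance: 2 '(' vs 2 ')' OK
Ends with single ';': True
Full parse: FAILS (empty leaf label at pos 6)
Valid: False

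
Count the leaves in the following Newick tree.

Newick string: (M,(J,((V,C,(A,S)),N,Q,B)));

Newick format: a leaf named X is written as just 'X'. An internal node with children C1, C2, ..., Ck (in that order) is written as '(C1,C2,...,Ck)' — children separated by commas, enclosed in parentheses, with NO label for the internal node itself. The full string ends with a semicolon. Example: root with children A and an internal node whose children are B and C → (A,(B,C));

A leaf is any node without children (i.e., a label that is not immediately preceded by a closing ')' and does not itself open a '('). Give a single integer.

Answer: 9

Derivation:
Newick: (M,(J,((V,C,(A,S)),N,Q,B)));
Scan left-to-right; a leaf is any maximal label run not followed by '(':
  pos 1: leaf 'M' → count = 1
  pos 4: leaf 'J' → count = 2
  pos 8: leaf 'V' → count = 3
  pos 10: leaf 'C' → count = 4
  pos 13: leaf 'A' → count = 5
  pos 15: leaf 'S' → count = 6
  pos 19: leaf 'N' → count = 7
  pos 21: leaf 'Q' → count = 8
  pos 23: leaf 'B' → count = 9
Total leaves: 9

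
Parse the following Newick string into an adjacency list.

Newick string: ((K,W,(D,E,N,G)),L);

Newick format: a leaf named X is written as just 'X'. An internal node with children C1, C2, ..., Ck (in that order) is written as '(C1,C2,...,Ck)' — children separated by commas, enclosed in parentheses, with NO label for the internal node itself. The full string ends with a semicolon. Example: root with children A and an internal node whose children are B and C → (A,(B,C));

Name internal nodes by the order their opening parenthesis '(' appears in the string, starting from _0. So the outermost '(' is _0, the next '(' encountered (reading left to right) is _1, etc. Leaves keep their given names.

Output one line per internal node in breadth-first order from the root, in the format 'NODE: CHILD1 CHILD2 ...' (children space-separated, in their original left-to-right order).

Input: ((K,W,(D,E,N,G)),L);
Scanning left-to-right, naming '(' by encounter order:
  pos 0: '(' -> open internal node _0 (depth 1)
  pos 1: '(' -> open internal node _1 (depth 2)
  pos 6: '(' -> open internal node _2 (depth 3)
  pos 14: ')' -> close internal node _2 (now at depth 2)
  pos 15: ')' -> close internal node _1 (now at depth 1)
  pos 18: ')' -> close internal node _0 (now at depth 0)
Total internal nodes: 3
BFS adjacency from root:
  _0: _1 L
  _1: K W _2
  _2: D E N G

Answer: _0: _1 L
_1: K W _2
_2: D E N G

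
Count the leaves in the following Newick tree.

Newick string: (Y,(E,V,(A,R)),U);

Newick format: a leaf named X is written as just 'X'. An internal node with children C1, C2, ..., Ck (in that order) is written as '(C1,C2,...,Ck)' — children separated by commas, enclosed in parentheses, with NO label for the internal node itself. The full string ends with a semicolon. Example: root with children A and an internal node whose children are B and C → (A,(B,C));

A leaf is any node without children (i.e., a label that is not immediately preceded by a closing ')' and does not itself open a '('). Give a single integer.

Answer: 6

Derivation:
Newick: (Y,(E,V,(A,R)),U);
Scan left-to-right; a leaf is any maximal label run not followed by '(':
  pos 1: leaf 'Y' → count = 1
  pos 4: leaf 'E' → count = 2
  pos 6: leaf 'V' → count = 3
  pos 9: leaf 'A' → count = 4
  pos 11: leaf 'R' → count = 5
  pos 15: leaf 'U' → count = 6
Total leaves: 6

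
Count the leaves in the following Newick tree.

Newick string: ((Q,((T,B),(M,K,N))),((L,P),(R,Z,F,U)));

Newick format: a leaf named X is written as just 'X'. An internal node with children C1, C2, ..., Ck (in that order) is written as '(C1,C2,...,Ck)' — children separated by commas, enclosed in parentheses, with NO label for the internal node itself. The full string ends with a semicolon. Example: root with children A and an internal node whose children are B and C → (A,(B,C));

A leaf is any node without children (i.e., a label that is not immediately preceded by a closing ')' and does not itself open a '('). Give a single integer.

Answer: 12

Derivation:
Newick: ((Q,((T,B),(M,K,N))),((L,P),(R,Z,F,U)));
Scan left-to-right; a leaf is any maximal label run not followed by '(':
  pos 2: leaf 'Q' → count = 1
  pos 6: leaf 'T' → count = 2
  pos 8: leaf 'B' → count = 3
  pos 12: leaf 'M' → count = 4
  pos 14: leaf 'K' → count = 5
  pos 16: leaf 'N' → count = 6
  pos 23: leaf 'L' → count = 7
  pos 25: leaf 'P' → count = 8
  pos 29: leaf 'R' → count = 9
  pos 31: leaf 'Z' → count = 10
  pos 33: leaf 'F' → count = 11
  pos 35: leaf 'U' → count = 12
Total leaves: 12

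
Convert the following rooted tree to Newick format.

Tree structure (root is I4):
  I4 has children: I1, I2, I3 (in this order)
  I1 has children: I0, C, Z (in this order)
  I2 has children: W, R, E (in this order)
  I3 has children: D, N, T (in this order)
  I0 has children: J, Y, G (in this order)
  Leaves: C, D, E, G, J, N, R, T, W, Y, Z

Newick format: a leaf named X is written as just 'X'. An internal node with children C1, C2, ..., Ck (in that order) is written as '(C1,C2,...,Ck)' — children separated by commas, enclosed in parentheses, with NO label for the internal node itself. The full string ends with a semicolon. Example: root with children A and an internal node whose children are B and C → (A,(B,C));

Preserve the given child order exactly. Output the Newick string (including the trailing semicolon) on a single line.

Answer: (((J,Y,G),C,Z),(W,R,E),(D,N,T));

Derivation:
internal I4 with children ['I1', 'I2', 'I3']
  internal I1 with children ['I0', 'C', 'Z']
    internal I0 with children ['J', 'Y', 'G']
      leaf 'J' → 'J'
      leaf 'Y' → 'Y'
      leaf 'G' → 'G'
    → '(J,Y,G)'
    leaf 'C' → 'C'
    leaf 'Z' → 'Z'
  → '((J,Y,G),C,Z)'
  internal I2 with children ['W', 'R', 'E']
    leaf 'W' → 'W'
    leaf 'R' → 'R'
    leaf 'E' → 'E'
  → '(W,R,E)'
  internal I3 with children ['D', 'N', 'T']
    leaf 'D' → 'D'
    leaf 'N' → 'N'
    leaf 'T' → 'T'
  → '(D,N,T)'
→ '(((J,Y,G),C,Z),(W,R,E),(D,N,T))'
Final: (((J,Y,G),C,Z),(W,R,E),(D,N,T));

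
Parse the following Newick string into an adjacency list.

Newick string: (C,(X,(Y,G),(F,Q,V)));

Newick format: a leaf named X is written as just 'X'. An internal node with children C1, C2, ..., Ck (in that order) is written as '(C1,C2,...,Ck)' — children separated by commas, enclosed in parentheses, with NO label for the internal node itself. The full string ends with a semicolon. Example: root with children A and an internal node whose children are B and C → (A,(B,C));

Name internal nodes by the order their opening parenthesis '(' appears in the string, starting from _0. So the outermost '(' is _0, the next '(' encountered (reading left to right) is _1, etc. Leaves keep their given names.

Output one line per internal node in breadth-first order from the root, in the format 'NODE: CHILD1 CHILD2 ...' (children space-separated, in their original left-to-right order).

Input: (C,(X,(Y,G),(F,Q,V)));
Scanning left-to-right, naming '(' by encounter order:
  pos 0: '(' -> open internal node _0 (depth 1)
  pos 3: '(' -> open internal node _1 (depth 2)
  pos 6: '(' -> open internal node _2 (depth 3)
  pos 10: ')' -> close internal node _2 (now at depth 2)
  pos 12: '(' -> open internal node _3 (depth 3)
  pos 18: ')' -> close internal node _3 (now at depth 2)
  pos 19: ')' -> close internal node _1 (now at depth 1)
  pos 20: ')' -> close internal node _0 (now at depth 0)
Total internal nodes: 4
BFS adjacency from root:
  _0: C _1
  _1: X _2 _3
  _2: Y G
  _3: F Q V

Answer: _0: C _1
_1: X _2 _3
_2: Y G
_3: F Q V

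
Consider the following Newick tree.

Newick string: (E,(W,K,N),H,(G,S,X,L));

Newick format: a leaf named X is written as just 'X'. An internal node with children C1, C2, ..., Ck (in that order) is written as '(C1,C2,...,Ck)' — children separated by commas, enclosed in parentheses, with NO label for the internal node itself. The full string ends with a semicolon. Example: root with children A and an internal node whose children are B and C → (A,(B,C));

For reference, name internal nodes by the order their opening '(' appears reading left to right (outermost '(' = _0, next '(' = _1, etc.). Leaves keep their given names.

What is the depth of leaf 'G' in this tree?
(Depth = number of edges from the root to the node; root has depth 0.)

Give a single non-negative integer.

Newick: (E,(W,K,N),H,(G,S,X,L));
Naming internals by '(' encounter order: outermost '(' = _0, next = _1, ...
Query node: G
Path from root: _0 -> _2 -> G
Depth of G: 2 (number of edges from root)

Answer: 2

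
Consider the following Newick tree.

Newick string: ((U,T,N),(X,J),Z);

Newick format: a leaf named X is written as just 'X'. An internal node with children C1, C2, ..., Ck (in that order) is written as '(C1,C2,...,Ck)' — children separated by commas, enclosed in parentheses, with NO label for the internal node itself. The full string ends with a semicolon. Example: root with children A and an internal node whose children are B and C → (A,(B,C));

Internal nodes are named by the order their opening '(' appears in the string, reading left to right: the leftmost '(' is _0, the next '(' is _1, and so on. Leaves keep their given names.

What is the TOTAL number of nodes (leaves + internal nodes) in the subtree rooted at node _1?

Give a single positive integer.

Newick: ((U,T,N),(X,J),Z);
Locate _1: it is the '(' at position 1 (the 2nd '(' reading left to right).
Query: subtree rooted at _1
_1: subtree_size = 1 + 3
  U: subtree_size = 1 + 0
  T: subtree_size = 1 + 0
  N: subtree_size = 1 + 0
Total subtree size of _1: 4

Answer: 4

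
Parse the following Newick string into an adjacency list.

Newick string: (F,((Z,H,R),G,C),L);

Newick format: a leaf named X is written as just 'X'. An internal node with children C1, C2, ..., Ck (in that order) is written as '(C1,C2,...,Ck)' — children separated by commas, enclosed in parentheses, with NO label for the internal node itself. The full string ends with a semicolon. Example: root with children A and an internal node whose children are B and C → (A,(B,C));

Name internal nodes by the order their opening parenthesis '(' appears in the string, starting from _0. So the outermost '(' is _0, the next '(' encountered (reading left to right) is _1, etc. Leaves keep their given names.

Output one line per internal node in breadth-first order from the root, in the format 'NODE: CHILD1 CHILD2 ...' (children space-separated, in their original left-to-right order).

Input: (F,((Z,H,R),G,C),L);
Scanning left-to-right, naming '(' by encounter order:
  pos 0: '(' -> open internal node _0 (depth 1)
  pos 3: '(' -> open internal node _1 (depth 2)
  pos 4: '(' -> open internal node _2 (depth 3)
  pos 10: ')' -> close internal node _2 (now at depth 2)
  pos 15: ')' -> close internal node _1 (now at depth 1)
  pos 18: ')' -> close internal node _0 (now at depth 0)
Total internal nodes: 3
BFS adjacency from root:
  _0: F _1 L
  _1: _2 G C
  _2: Z H R

Answer: _0: F _1 L
_1: _2 G C
_2: Z H R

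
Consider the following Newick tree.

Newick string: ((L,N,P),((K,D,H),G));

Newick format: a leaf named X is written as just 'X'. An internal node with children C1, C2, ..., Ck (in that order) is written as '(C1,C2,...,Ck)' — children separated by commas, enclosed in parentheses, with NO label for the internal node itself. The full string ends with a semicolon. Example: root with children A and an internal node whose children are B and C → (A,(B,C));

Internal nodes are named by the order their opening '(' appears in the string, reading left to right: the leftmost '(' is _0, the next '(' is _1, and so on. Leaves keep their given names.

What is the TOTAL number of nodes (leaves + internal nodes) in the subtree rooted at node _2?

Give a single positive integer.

Newick: ((L,N,P),((K,D,H),G));
Locate _2: it is the '(' at position 9 (the 3rd '(' reading left to right).
Query: subtree rooted at _2
_2: subtree_size = 1 + 5
  _3: subtree_size = 1 + 3
    K: subtree_size = 1 + 0
    D: subtree_size = 1 + 0
    H: subtree_size = 1 + 0
  G: subtree_size = 1 + 0
Total subtree size of _2: 6

Answer: 6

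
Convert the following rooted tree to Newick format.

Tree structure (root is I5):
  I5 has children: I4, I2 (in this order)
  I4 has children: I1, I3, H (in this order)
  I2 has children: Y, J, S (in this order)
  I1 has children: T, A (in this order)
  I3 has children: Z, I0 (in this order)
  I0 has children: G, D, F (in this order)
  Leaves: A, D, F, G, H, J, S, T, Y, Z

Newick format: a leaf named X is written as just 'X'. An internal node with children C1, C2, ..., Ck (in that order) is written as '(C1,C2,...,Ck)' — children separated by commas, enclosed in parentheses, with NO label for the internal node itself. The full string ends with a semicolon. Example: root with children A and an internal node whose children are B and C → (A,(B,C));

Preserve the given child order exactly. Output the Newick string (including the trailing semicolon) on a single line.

Answer: (((T,A),(Z,(G,D,F)),H),(Y,J,S));

Derivation:
internal I5 with children ['I4', 'I2']
  internal I4 with children ['I1', 'I3', 'H']
    internal I1 with children ['T', 'A']
      leaf 'T' → 'T'
      leaf 'A' → 'A'
    → '(T,A)'
    internal I3 with children ['Z', 'I0']
      leaf 'Z' → 'Z'
      internal I0 with children ['G', 'D', 'F']
        leaf 'G' → 'G'
        leaf 'D' → 'D'
        leaf 'F' → 'F'
      → '(G,D,F)'
    → '(Z,(G,D,F))'
    leaf 'H' → 'H'
  → '((T,A),(Z,(G,D,F)),H)'
  internal I2 with children ['Y', 'J', 'S']
    leaf 'Y' → 'Y'
    leaf 'J' → 'J'
    leaf 'S' → 'S'
  → '(Y,J,S)'
→ '(((T,A),(Z,(G,D,F)),H),(Y,J,S))'
Final: (((T,A),(Z,(G,D,F)),H),(Y,J,S));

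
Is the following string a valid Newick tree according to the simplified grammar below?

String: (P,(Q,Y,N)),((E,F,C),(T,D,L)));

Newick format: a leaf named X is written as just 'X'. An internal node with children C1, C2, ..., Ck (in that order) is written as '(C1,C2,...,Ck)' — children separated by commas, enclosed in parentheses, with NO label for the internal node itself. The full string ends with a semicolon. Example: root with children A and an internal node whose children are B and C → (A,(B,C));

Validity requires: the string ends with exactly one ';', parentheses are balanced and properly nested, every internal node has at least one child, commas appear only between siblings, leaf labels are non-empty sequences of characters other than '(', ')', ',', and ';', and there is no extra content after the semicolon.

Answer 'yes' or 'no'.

Answer: no

Derivation:
Input: (P,(Q,Y,N)),((E,F,C),(T,D,L)));
Paren balance: 5 '(' vs 6 ')' MISMATCH
Ends with single ';': True
Full parse: FAILS (extra content after tree at pos 11)
Valid: False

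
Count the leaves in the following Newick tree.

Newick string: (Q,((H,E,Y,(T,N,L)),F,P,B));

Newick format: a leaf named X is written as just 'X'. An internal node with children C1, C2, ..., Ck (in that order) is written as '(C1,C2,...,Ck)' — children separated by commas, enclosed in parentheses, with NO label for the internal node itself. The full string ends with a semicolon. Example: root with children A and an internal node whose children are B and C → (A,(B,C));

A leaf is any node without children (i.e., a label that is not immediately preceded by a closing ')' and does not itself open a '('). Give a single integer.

Answer: 10

Derivation:
Newick: (Q,((H,E,Y,(T,N,L)),F,P,B));
Scan left-to-right; a leaf is any maximal label run not followed by '(':
  pos 1: leaf 'Q' → count = 1
  pos 5: leaf 'H' → count = 2
  pos 7: leaf 'E' → count = 3
  pos 9: leaf 'Y' → count = 4
  pos 12: leaf 'T' → count = 5
  pos 14: leaf 'N' → count = 6
  pos 16: leaf 'L' → count = 7
  pos 20: leaf 'F' → count = 8
  pos 22: leaf 'P' → count = 9
  pos 24: leaf 'B' → count = 10
Total leaves: 10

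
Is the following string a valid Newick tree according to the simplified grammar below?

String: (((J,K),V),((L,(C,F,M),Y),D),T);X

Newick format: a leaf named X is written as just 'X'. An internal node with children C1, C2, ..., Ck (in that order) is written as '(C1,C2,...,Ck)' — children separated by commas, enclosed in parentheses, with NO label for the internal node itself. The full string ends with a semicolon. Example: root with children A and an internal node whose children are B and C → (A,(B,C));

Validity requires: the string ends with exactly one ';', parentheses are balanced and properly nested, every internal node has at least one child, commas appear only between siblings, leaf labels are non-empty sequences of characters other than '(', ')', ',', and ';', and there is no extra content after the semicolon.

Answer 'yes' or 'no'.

Input: (((J,K),V),((L,(C,F,M),Y),D),T);X
Paren balance: 6 '(' vs 6 ')' OK
Ends with single ';': False
Full parse: FAILS (must end with ;)
Valid: False

Answer: no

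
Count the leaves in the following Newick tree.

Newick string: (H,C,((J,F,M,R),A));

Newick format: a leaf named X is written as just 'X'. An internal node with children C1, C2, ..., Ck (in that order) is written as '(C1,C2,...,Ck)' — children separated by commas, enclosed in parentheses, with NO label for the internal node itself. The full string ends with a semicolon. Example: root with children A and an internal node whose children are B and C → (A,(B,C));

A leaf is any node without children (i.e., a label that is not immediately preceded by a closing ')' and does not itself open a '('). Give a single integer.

Newick: (H,C,((J,F,M,R),A));
Scan left-to-right; a leaf is any maximal label run not followed by '(':
  pos 1: leaf 'H' → count = 1
  pos 3: leaf 'C' → count = 2
  pos 7: leaf 'J' → count = 3
  pos 9: leaf 'F' → count = 4
  pos 11: leaf 'M' → count = 5
  pos 13: leaf 'R' → count = 6
  pos 16: leaf 'A' → count = 7
Total leaves: 7

Answer: 7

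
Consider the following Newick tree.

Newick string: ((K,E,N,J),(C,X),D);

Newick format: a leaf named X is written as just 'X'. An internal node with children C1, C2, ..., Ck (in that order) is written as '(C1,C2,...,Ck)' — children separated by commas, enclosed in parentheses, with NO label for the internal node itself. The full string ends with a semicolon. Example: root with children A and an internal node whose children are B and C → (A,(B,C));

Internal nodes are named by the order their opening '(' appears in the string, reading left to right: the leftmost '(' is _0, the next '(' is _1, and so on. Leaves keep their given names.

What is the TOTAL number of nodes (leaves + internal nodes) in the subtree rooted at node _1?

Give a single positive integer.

Answer: 5

Derivation:
Newick: ((K,E,N,J),(C,X),D);
Locate _1: it is the '(' at position 1 (the 2nd '(' reading left to right).
Query: subtree rooted at _1
_1: subtree_size = 1 + 4
  K: subtree_size = 1 + 0
  E: subtree_size = 1 + 0
  N: subtree_size = 1 + 0
  J: subtree_size = 1 + 0
Total subtree size of _1: 5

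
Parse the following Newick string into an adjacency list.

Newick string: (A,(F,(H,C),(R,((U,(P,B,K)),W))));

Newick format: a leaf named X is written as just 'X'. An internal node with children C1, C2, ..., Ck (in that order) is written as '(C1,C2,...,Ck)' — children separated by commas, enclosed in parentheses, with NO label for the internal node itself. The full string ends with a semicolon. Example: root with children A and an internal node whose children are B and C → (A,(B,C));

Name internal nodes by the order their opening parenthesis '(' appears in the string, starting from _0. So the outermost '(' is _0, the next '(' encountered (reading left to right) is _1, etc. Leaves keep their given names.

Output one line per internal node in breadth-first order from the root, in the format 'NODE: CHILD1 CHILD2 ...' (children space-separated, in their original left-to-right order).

Answer: _0: A _1
_1: F _2 _3
_2: H C
_3: R _4
_4: _5 W
_5: U _6
_6: P B K

Derivation:
Input: (A,(F,(H,C),(R,((U,(P,B,K)),W))));
Scanning left-to-right, naming '(' by encounter order:
  pos 0: '(' -> open internal node _0 (depth 1)
  pos 3: '(' -> open internal node _1 (depth 2)
  pos 6: '(' -> open internal node _2 (depth 3)
  pos 10: ')' -> close internal node _2 (now at depth 2)
  pos 12: '(' -> open internal node _3 (depth 3)
  pos 15: '(' -> open internal node _4 (depth 4)
  pos 16: '(' -> open internal node _5 (depth 5)
  pos 19: '(' -> open internal node _6 (depth 6)
  pos 25: ')' -> close internal node _6 (now at depth 5)
  pos 26: ')' -> close internal node _5 (now at depth 4)
  pos 29: ')' -> close internal node _4 (now at depth 3)
  pos 30: ')' -> close internal node _3 (now at depth 2)
  pos 31: ')' -> close internal node _1 (now at depth 1)
  pos 32: ')' -> close internal node _0 (now at depth 0)
Total internal nodes: 7
BFS adjacency from root:
  _0: A _1
  _1: F _2 _3
  _2: H C
  _3: R _4
  _4: _5 W
  _5: U _6
  _6: P B K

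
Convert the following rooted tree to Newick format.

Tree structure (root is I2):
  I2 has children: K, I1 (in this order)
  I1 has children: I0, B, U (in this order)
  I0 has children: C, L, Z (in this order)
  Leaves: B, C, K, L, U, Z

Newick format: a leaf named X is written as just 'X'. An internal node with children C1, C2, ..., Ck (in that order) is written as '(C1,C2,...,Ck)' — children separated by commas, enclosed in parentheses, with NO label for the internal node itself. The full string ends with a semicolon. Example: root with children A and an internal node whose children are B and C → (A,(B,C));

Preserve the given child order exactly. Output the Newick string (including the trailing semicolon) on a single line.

Answer: (K,((C,L,Z),B,U));

Derivation:
internal I2 with children ['K', 'I1']
  leaf 'K' → 'K'
  internal I1 with children ['I0', 'B', 'U']
    internal I0 with children ['C', 'L', 'Z']
      leaf 'C' → 'C'
      leaf 'L' → 'L'
      leaf 'Z' → 'Z'
    → '(C,L,Z)'
    leaf 'B' → 'B'
    leaf 'U' → 'U'
  → '((C,L,Z),B,U)'
→ '(K,((C,L,Z),B,U))'
Final: (K,((C,L,Z),B,U));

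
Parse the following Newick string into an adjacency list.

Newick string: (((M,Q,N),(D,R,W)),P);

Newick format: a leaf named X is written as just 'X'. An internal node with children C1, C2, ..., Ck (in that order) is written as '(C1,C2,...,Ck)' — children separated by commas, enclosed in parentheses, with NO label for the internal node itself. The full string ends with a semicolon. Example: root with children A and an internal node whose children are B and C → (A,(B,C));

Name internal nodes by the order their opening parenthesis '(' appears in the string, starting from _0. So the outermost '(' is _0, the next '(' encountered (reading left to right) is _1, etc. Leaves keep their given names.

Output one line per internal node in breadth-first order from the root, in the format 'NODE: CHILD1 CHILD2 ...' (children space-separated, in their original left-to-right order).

Input: (((M,Q,N),(D,R,W)),P);
Scanning left-to-right, naming '(' by encounter order:
  pos 0: '(' -> open internal node _0 (depth 1)
  pos 1: '(' -> open internal node _1 (depth 2)
  pos 2: '(' -> open internal node _2 (depth 3)
  pos 8: ')' -> close internal node _2 (now at depth 2)
  pos 10: '(' -> open internal node _3 (depth 3)
  pos 16: ')' -> close internal node _3 (now at depth 2)
  pos 17: ')' -> close internal node _1 (now at depth 1)
  pos 20: ')' -> close internal node _0 (now at depth 0)
Total internal nodes: 4
BFS adjacency from root:
  _0: _1 P
  _1: _2 _3
  _2: M Q N
  _3: D R W

Answer: _0: _1 P
_1: _2 _3
_2: M Q N
_3: D R W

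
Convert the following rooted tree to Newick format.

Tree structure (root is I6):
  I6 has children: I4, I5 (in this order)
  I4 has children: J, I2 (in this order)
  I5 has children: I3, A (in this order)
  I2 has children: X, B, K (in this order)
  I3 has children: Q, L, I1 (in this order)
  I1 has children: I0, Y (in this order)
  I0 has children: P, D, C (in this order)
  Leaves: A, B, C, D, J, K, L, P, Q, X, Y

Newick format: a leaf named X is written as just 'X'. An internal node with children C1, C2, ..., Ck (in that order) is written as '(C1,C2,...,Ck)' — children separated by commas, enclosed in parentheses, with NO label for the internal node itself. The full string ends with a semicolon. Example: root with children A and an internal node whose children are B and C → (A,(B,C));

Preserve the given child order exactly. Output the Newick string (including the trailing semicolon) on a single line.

Answer: ((J,(X,B,K)),((Q,L,((P,D,C),Y)),A));

Derivation:
internal I6 with children ['I4', 'I5']
  internal I4 with children ['J', 'I2']
    leaf 'J' → 'J'
    internal I2 with children ['X', 'B', 'K']
      leaf 'X' → 'X'
      leaf 'B' → 'B'
      leaf 'K' → 'K'
    → '(X,B,K)'
  → '(J,(X,B,K))'
  internal I5 with children ['I3', 'A']
    internal I3 with children ['Q', 'L', 'I1']
      leaf 'Q' → 'Q'
      leaf 'L' → 'L'
      internal I1 with children ['I0', 'Y']
        internal I0 with children ['P', 'D', 'C']
          leaf 'P' → 'P'
          leaf 'D' → 'D'
          leaf 'C' → 'C'
        → '(P,D,C)'
        leaf 'Y' → 'Y'
      → '((P,D,C),Y)'
    → '(Q,L,((P,D,C),Y))'
    leaf 'A' → 'A'
  → '((Q,L,((P,D,C),Y)),A)'
→ '((J,(X,B,K)),((Q,L,((P,D,C),Y)),A))'
Final: ((J,(X,B,K)),((Q,L,((P,D,C),Y)),A));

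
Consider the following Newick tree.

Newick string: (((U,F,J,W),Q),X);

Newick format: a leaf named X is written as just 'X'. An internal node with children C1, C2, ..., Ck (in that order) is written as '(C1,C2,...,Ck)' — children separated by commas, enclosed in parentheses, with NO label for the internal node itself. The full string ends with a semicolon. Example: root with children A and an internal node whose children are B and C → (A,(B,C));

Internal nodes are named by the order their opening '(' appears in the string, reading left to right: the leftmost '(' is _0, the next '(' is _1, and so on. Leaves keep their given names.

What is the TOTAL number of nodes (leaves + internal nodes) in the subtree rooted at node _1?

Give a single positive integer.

Newick: (((U,F,J,W),Q),X);
Locate _1: it is the '(' at position 1 (the 2nd '(' reading left to right).
Query: subtree rooted at _1
_1: subtree_size = 1 + 6
  _2: subtree_size = 1 + 4
    U: subtree_size = 1 + 0
    F: subtree_size = 1 + 0
    J: subtree_size = 1 + 0
    W: subtree_size = 1 + 0
  Q: subtree_size = 1 + 0
Total subtree size of _1: 7

Answer: 7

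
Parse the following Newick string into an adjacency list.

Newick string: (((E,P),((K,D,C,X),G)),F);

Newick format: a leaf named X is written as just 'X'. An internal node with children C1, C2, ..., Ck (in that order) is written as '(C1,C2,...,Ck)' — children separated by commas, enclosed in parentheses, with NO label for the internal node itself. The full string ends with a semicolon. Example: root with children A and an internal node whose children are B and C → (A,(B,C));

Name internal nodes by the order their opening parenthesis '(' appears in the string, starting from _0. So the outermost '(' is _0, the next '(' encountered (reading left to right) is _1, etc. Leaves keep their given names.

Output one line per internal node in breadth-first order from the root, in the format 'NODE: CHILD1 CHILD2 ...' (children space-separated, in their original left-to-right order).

Answer: _0: _1 F
_1: _2 _3
_2: E P
_3: _4 G
_4: K D C X

Derivation:
Input: (((E,P),((K,D,C,X),G)),F);
Scanning left-to-right, naming '(' by encounter order:
  pos 0: '(' -> open internal node _0 (depth 1)
  pos 1: '(' -> open internal node _1 (depth 2)
  pos 2: '(' -> open internal node _2 (depth 3)
  pos 6: ')' -> close internal node _2 (now at depth 2)
  pos 8: '(' -> open internal node _3 (depth 3)
  pos 9: '(' -> open internal node _4 (depth 4)
  pos 17: ')' -> close internal node _4 (now at depth 3)
  pos 20: ')' -> close internal node _3 (now at depth 2)
  pos 21: ')' -> close internal node _1 (now at depth 1)
  pos 24: ')' -> close internal node _0 (now at depth 0)
Total internal nodes: 5
BFS adjacency from root:
  _0: _1 F
  _1: _2 _3
  _2: E P
  _3: _4 G
  _4: K D C X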